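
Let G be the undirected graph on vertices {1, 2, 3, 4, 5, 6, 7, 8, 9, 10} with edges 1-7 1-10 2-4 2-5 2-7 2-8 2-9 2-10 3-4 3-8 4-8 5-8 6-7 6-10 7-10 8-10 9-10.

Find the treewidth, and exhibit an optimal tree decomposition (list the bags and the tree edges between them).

Treewidth 2.
One optimal decomposition is:
Bags: B1 = {2, 8, 10}  B2 = {2, 7, 10}  B3 = {2, 4, 8}  B4 = {6, 7, 10}  B5 = {3, 4, 8}  B6 = {2, 9, 10}  B7 = {1, 7, 10}  B8 = {2, 5, 8}
Tree: B1–B2, B1–B3, B2–B4, B3–B5, B2–B6, B4–B7, B1–B8

Each bag holds 3 vertices, so the decomposition has width 2, which upper-bounds the treewidth. On the other hand G contains the 3-clique {1, 7, 10}. A clique must lie in a single bag of any decomposition, so no decomposition can have width below 2. Therefore the treewidth is 2.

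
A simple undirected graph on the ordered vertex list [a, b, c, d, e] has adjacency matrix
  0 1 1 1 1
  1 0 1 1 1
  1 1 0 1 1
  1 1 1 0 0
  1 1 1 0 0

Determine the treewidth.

A width-3 tree decomposition is:
Bags: B1 = {a, b, c, d}  B2 = {a, b, c, e}
Tree: B1–B2
The largest bag has 4 vertices, giving width 3; this decomposition certifies tw(G) ≤ 3. Conversely, {a, b, c, d} is a clique of size 4, and the vertices of any clique must share a bag in every tree decomposition; so some bag has ≥ 4 vertices and tw(G) ≥ 3. Combining the bounds, tw(G) = 3.

3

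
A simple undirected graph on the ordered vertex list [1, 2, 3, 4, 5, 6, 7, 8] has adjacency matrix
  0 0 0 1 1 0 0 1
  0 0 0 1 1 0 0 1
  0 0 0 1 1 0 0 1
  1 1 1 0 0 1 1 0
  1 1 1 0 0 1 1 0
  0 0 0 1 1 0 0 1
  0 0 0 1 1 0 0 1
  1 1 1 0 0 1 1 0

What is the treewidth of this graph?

A width-3 tree decomposition is:
Bags: B1 = {1, 4, 5, 8}  B2 = {4, 5, 7, 8}  B3 = {4, 5, 6, 8}  B4 = {2, 4, 5, 8}  B5 = {3, 4, 5, 8}
Tree: B1–B2, B2–B3, B3–B4, B4–B5
Each bag holds 4 vertices, so the decomposition has width 3, which upper-bounds the treewidth. For the lower bound: the 4 vertex sets {1,5}, {4,7}, {8}, {6} are disjoint, each induces a connected subgraph, and every pair is joined by at least one edge of G. Contracting each set to a single vertex therefore yields K_{4} as a minor, and since treewidth is minor-monotone, tw(G) ≥ tw(K_{4}) = 3. Therefore the treewidth is 3.

3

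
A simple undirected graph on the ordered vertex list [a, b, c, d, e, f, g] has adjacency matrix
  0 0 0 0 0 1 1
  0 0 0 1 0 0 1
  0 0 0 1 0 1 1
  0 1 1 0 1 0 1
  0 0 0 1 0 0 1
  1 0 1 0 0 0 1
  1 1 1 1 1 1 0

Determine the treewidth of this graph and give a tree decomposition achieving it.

Treewidth 2.
One such decomposition:
Bags: B1 = {a, f, g}  B2 = {c, f, g}  B3 = {c, d, g}  B4 = {d, e, g}  B5 = {b, d, g}
Tree: B1–B2, B2–B3, B3–B4, B3–B5

The largest bag has 3 vertices, giving width 2; this decomposition certifies tw(G) ≤ 2. For the lower bound, the 3 vertices {d, e, g} are pairwise adjacent, and any tree decomposition puts a clique entirely inside one bag — forcing width ≥ 2. Therefore the treewidth is 2.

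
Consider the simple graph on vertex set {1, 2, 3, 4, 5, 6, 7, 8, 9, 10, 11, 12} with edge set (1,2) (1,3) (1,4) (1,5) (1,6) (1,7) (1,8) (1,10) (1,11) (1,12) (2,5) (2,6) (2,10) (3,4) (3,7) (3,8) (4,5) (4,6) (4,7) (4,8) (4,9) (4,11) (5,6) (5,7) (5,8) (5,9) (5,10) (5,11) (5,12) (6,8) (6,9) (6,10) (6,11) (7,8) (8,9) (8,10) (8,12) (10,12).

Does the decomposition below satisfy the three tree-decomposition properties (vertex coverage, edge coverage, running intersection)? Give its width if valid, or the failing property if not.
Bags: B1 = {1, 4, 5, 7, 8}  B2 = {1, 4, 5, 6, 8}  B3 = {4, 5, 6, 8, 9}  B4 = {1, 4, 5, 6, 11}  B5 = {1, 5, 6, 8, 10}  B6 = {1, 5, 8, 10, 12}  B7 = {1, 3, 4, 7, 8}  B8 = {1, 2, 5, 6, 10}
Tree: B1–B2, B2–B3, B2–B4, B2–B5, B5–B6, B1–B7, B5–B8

Yes; width 4.

Every vertex of G appears in some bag (union = {1, 2, 3, 4, 5, 6, 7, 8, 9, 10, 11, 12}); every edge is covered by a bag; and for each vertex v the set of bags containing v is connected in the bag tree. The decomposition is therefore valid. The largest bag has 5 vertices, so the width is 4.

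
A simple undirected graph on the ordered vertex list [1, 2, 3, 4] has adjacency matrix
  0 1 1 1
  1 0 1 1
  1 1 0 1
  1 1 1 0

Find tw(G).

3

A width-3 tree decomposition is:
Bags: B1 = {1, 2, 3, 4}
Tree: (single bag)
With just one bag of size 4, the width is 4 − 1 = 3, so tw(G) ≤ 3. On the other hand G contains the 4-clique {1, 2, 3, 4}. A clique must lie in a single bag of any decomposition, so no decomposition can have width below 3. Hence tw(G) = 3 exactly.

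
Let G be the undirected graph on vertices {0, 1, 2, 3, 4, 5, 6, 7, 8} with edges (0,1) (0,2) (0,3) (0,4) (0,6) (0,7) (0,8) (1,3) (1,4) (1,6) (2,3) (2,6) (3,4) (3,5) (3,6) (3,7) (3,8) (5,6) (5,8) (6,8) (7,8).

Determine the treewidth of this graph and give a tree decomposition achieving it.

Treewidth 3.
One such decomposition:
Bags: B1 = {0, 3, 6, 8}  B2 = {0, 3, 7, 8}  B3 = {3, 5, 6, 8}  B4 = {0, 2, 3, 6}  B5 = {0, 1, 3, 6}  B6 = {0, 1, 3, 4}
Tree: B1–B2, B1–B3, B1–B4, B4–B5, B5–B6

The largest bag has 4 vertices, giving width 3; this decomposition certifies tw(G) ≤ 3. Conversely, {0, 1, 3, 4} is a clique of size 4, and the vertices of any clique must share a bag in every tree decomposition; so some bag has ≥ 4 vertices and tw(G) ≥ 3. Therefore the treewidth is 3.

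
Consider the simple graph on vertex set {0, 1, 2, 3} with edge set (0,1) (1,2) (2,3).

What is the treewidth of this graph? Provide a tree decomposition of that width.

Every bag has size at most 2, so the width is 2 − 1 = 1 and tw(G) ≤ 1. G has an edge, so its treewidth is at least 1. The upper and lower bounds meet at 1, so that is the treewidth.

Treewidth 1.
One optimal decomposition is:
Bags: B1 = {2, 3}  B2 = {1, 2}  B3 = {0, 1}
Tree: B1–B2, B2–B3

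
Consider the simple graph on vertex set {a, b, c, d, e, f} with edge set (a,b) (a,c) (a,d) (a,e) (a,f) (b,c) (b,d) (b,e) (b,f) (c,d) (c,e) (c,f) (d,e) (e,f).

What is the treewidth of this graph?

4

A width-4 tree decomposition is:
Bags: B1 = {a, b, c, d, e}  B2 = {a, b, c, e, f}
Tree: B1–B2
Every bag has size at most 5, so the width is 5 − 1 = 4 and tw(G) ≤ 4. For the lower bound, the 5 vertices {a, b, c, d, e} are pairwise adjacent, and any tree decomposition puts a clique entirely inside one bag — forcing width ≥ 4. Therefore the treewidth is 4.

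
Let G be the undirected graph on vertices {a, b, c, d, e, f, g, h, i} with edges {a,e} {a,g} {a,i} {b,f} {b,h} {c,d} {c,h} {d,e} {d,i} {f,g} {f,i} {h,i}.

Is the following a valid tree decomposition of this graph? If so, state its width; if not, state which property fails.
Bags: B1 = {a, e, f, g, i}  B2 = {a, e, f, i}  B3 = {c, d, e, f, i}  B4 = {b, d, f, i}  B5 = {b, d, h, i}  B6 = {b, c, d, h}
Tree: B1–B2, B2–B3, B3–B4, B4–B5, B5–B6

A tree decomposition must satisfy three properties: every vertex lies in some bag; for every edge, both endpoints lie together in some bag; and for every vertex, the bags containing it form a connected subtree. Here bags containing vertex c are not connected in the tree, so the decomposition is invalid.

No — bags containing vertex c are not connected in the tree.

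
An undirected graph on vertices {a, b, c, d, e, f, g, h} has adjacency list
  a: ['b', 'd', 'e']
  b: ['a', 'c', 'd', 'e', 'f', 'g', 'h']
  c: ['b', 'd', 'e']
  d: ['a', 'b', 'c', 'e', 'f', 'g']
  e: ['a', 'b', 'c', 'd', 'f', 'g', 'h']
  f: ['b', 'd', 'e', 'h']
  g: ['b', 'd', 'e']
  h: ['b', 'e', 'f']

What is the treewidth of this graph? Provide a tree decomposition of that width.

Each bag holds 4 vertices, so the decomposition has width 3, which upper-bounds the treewidth. On the other hand G contains the 4-clique {b, d, e, g}. A clique must lie in a single bag of any decomposition, so no decomposition can have width below 3. The upper and lower bounds meet at 3, so that is the treewidth.

Treewidth 3.
One such decomposition:
Bags: B1 = {b, d, e, f}  B2 = {b, e, f, h}  B3 = {a, b, d, e}  B4 = {b, d, e, g}  B5 = {b, c, d, e}
Tree: B1–B2, B1–B3, B1–B4, B4–B5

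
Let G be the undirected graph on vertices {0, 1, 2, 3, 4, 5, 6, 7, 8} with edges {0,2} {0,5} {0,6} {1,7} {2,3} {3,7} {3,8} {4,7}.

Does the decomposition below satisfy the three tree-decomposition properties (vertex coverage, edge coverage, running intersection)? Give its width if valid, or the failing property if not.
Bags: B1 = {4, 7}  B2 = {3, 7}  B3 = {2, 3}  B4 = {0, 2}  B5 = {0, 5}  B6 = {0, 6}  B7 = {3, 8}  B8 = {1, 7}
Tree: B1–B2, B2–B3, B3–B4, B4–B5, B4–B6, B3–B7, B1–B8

Yes; width 1.

Vertex coverage: the bags together contain {0, 1, 2, 3, 4, 5, 6, 7, 8}, the full vertex set. Edge coverage: each edge of G has both endpoints in at least one bag. Running intersection: for every vertex, the bags containing it form a connected subtree. All three properties hold, so this is a valid tree decomposition of width max|bag| − 1 = 1, and hence tw(G) ≤ 1.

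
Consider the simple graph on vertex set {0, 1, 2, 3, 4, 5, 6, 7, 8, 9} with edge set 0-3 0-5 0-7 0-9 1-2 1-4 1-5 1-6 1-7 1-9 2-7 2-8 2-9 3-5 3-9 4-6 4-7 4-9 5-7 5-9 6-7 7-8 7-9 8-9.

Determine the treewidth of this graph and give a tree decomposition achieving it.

The largest bag has 4 vertices, giving width 3; this decomposition certifies tw(G) ≤ 3. For the lower bound, the 4 vertices {0, 3, 5, 9} are pairwise adjacent, and any tree decomposition puts a clique entirely inside one bag — forcing width ≥ 3. The upper and lower bounds meet at 3, so that is the treewidth.

Treewidth 3.
One optimal decomposition is:
Bags: B1 = {0, 5, 7, 9}  B2 = {1, 5, 7, 9}  B3 = {1, 4, 7, 9}  B4 = {1, 2, 7, 9}  B5 = {0, 3, 5, 9}  B6 = {2, 7, 8, 9}  B7 = {1, 4, 6, 7}
Tree: B1–B2, B2–B3, B3–B4, B1–B5, B4–B6, B3–B7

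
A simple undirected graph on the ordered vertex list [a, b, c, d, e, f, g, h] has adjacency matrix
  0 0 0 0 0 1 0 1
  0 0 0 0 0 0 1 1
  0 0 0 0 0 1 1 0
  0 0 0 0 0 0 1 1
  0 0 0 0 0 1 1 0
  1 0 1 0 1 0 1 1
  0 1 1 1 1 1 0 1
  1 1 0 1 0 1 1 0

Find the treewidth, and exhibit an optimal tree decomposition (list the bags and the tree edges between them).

Treewidth 2.
One such decomposition:
Bags: B1 = {d, g, h}  B2 = {b, g, h}  B3 = {f, g, h}  B4 = {a, f, h}  B5 = {e, f, g}  B6 = {c, f, g}
Tree: B1–B2, B2–B3, B3–B4, B3–B5, B5–B6

Every bag has size at most 3, so the width is 3 − 1 = 2 and tw(G) ≤ 2. Conversely, {d, g, h} is a clique of size 3, and the vertices of any clique must share a bag in every tree decomposition; so some bag has ≥ 3 vertices and tw(G) ≥ 2. Hence tw(G) = 2 exactly.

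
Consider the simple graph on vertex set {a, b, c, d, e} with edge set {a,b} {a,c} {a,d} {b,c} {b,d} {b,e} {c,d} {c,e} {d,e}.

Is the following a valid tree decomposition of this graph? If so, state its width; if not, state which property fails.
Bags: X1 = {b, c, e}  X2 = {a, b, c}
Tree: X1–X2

A tree decomposition must satisfy three properties: every vertex lies in some bag; for every edge, both endpoints lie together in some bag; and for every vertex, the bags containing it form a connected subtree. Here vertex d appears in no bag, so the decomposition is invalid.

No — vertex d appears in no bag.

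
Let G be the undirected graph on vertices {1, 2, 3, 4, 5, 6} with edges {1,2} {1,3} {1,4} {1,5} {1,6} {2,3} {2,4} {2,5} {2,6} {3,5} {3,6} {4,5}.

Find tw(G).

3

A width-3 tree decomposition is:
Bags: B1 = {1, 2, 3, 6}  B2 = {1, 2, 3, 5}  B3 = {1, 2, 4, 5}
Tree: B1–B2, B2–B3
Each bag holds 4 vertices, so the decomposition has width 3, which upper-bounds the treewidth. On the other hand G contains the 4-clique {1, 2, 3, 5}. A clique must lie in a single bag of any decomposition, so no decomposition can have width below 3. Combining the bounds, tw(G) = 3.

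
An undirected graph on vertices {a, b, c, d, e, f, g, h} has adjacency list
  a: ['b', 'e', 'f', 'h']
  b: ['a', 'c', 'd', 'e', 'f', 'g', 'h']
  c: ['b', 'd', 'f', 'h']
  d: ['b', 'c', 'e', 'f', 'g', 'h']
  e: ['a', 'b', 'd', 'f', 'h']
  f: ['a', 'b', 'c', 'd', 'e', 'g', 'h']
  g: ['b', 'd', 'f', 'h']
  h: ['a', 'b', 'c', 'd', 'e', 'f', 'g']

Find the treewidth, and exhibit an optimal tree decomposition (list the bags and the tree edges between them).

Treewidth 4.
One optimal decomposition is:
Bags: B1 = {a, b, e, f, h}  B2 = {b, d, e, f, h}  B3 = {b, c, d, f, h}  B4 = {b, d, f, g, h}
Tree: B1–B2, B2–B3, B2–B4

Every bag has size at most 5, so the width is 5 − 1 = 4 and tw(G) ≤ 4. Conversely, {b, d, f, g, h} is a clique of size 5, and the vertices of any clique must share a bag in every tree decomposition; so some bag has ≥ 5 vertices and tw(G) ≥ 4. Combining the bounds, tw(G) = 4.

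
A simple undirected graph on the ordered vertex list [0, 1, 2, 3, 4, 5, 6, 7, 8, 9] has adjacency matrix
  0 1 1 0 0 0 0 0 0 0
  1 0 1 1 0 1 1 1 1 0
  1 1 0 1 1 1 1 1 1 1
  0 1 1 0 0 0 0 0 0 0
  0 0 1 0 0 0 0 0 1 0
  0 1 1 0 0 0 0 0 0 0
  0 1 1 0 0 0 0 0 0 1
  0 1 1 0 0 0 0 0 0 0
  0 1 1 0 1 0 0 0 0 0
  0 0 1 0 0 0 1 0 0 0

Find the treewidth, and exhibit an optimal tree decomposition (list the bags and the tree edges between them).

Each bag holds 3 vertices, so the decomposition has width 2, which upper-bounds the treewidth. Conversely, {0, 1, 2} is a clique of size 3, and the vertices of any clique must share a bag in every tree decomposition; so some bag has ≥ 3 vertices and tw(G) ≥ 2. The upper and lower bounds meet at 2, so that is the treewidth.

Treewidth 2.
One optimal decomposition is:
Bags: B1 = {1, 2, 5}  B2 = {1, 2, 8}  B3 = {2, 4, 8}  B4 = {0, 1, 2}  B5 = {1, 2, 6}  B6 = {1, 2, 7}  B7 = {1, 2, 3}  B8 = {2, 6, 9}
Tree: B1–B2, B2–B3, B1–B4, B2–B5, B4–B6, B6–B7, B5–B8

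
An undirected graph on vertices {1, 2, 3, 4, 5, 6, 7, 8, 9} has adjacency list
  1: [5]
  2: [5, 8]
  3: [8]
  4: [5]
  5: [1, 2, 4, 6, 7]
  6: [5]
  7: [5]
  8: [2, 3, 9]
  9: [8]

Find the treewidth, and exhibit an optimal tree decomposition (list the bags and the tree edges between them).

Each bag holds 2 vertices, so the decomposition has width 1, which upper-bounds the treewidth. Any graph with an edge has treewidth ≥ 1, and G has the edge 5–4. Therefore the treewidth is 1.

Treewidth 1.
Bags: B1 = {4, 5}  B2 = {5, 6}  B3 = {2, 5}  B4 = {2, 8}  B5 = {3, 8}  B6 = {5, 7}  B7 = {8, 9}  B8 = {1, 5}
Tree: B1–B2, B2–B3, B3–B4, B4–B5, B3–B6, B4–B7, B3–B8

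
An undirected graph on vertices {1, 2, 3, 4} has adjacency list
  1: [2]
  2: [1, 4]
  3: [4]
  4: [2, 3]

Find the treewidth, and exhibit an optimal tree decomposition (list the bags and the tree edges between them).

Treewidth 1.
One such decomposition:
Bags: B1 = {1, 2}  B2 = {2, 4}  B3 = {3, 4}
Tree: B1–B2, B2–B3

The largest bag has 2 vertices, giving width 1; this decomposition certifies tw(G) ≤ 1. G has an edge, so its treewidth is at least 1. The upper and lower bounds meet at 1, so that is the treewidth.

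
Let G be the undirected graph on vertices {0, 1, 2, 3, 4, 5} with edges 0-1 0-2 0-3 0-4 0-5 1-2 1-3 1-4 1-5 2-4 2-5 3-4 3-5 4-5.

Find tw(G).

A width-4 tree decomposition is:
Bags: B1 = {0, 1, 3, 4, 5}  B2 = {0, 1, 2, 4, 5}
Tree: B1–B2
The largest bag has 5 vertices, giving width 4; this decomposition certifies tw(G) ≤ 4. For the lower bound, the 5 vertices {0, 1, 2, 4, 5} are pairwise adjacent, and any tree decomposition puts a clique entirely inside one bag — forcing width ≥ 4. Hence tw(G) = 4 exactly.

4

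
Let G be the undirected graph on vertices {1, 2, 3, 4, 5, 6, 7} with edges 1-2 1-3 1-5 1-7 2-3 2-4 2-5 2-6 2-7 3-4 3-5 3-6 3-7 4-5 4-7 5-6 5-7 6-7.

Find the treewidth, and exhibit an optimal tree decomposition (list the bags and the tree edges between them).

Treewidth 4.
One optimal decomposition is:
Bags: B1 = {1, 2, 3, 5, 7}  B2 = {2, 3, 4, 5, 7}  B3 = {2, 3, 5, 6, 7}
Tree: B1–B2, B1–B3

Every bag has size at most 5, so the width is 5 − 1 = 4 and tw(G) ≤ 4. Conversely, {1, 2, 3, 5, 7} is a clique of size 5, and the vertices of any clique must share a bag in every tree decomposition; so some bag has ≥ 5 vertices and tw(G) ≥ 4. The upper and lower bounds meet at 4, so that is the treewidth.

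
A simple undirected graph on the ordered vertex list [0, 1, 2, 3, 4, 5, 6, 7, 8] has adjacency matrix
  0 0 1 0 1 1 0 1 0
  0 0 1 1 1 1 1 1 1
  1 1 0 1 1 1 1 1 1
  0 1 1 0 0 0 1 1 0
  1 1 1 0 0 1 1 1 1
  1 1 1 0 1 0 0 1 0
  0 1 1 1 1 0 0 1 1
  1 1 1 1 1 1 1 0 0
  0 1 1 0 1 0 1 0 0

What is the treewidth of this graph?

4

A width-4 tree decomposition is:
Bags: B1 = {1, 2, 4, 6, 7}  B2 = {1, 2, 4, 5, 7}  B3 = {1, 2, 4, 6, 8}  B4 = {0, 2, 4, 5, 7}  B5 = {1, 2, 3, 6, 7}
Tree: B1–B2, B1–B3, B2–B4, B1–B5
Each bag holds 5 vertices, so the decomposition has width 4, which upper-bounds the treewidth. For the lower bound, the 5 vertices {0, 2, 4, 5, 7} are pairwise adjacent, and any tree decomposition puts a clique entirely inside one bag — forcing width ≥ 4. Hence tw(G) = 4 exactly.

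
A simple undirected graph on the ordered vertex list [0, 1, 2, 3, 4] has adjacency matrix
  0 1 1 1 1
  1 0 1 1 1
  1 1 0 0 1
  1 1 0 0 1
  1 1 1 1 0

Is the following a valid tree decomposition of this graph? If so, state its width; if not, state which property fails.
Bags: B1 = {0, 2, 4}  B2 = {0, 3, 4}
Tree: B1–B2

No — vertex 1 appears in no bag.

A tree decomposition must satisfy three properties: every vertex lies in some bag; for every edge, both endpoints lie together in some bag; and for every vertex, the bags containing it form a connected subtree. Here vertex 1 appears in no bag, so the decomposition is invalid.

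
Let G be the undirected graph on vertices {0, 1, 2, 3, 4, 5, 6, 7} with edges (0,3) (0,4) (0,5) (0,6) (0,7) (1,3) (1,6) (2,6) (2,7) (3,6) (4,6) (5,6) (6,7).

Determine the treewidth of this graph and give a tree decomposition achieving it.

Each bag holds 3 vertices, so the decomposition has width 2, which upper-bounds the treewidth. Conversely, {0, 3, 6} is a clique of size 3, and the vertices of any clique must share a bag in every tree decomposition; so some bag has ≥ 3 vertices and tw(G) ≥ 2. The upper and lower bounds meet at 2, so that is the treewidth.

Treewidth 2.
One such decomposition:
Bags: B1 = {0, 6, 7}  B2 = {0, 5, 6}  B3 = {0, 3, 6}  B4 = {2, 6, 7}  B5 = {0, 4, 6}  B6 = {1, 3, 6}
Tree: B1–B2, B2–B3, B1–B4, B2–B5, B3–B6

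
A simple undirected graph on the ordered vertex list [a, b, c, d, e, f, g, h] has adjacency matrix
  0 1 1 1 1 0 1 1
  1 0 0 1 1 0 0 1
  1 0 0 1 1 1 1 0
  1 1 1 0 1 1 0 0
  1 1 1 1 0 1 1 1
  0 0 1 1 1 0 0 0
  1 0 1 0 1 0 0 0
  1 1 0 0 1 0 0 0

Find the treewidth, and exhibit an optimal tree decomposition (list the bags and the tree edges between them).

Each bag holds 4 vertices, so the decomposition has width 3, which upper-bounds the treewidth. On the other hand G contains the 4-clique {a, c, d, e}. A clique must lie in a single bag of any decomposition, so no decomposition can have width below 3. The upper and lower bounds meet at 3, so that is the treewidth.

Treewidth 3.
One optimal decomposition is:
Bags: B1 = {c, d, e, f}  B2 = {a, c, d, e}  B3 = {a, b, d, e}  B4 = {a, c, e, g}  B5 = {a, b, e, h}
Tree: B1–B2, B2–B3, B2–B4, B3–B5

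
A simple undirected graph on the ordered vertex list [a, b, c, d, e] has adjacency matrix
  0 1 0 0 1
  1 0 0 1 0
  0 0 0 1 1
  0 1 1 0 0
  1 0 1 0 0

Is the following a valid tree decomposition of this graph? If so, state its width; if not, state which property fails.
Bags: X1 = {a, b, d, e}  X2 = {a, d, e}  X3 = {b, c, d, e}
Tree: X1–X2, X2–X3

A tree decomposition must satisfy three properties: every vertex lies in some bag; for every edge, both endpoints lie together in some bag; and for every vertex, the bags containing it form a connected subtree. Here bags containing vertex b are not connected in the tree, so the decomposition is invalid.

No — bags containing vertex b are not connected in the tree.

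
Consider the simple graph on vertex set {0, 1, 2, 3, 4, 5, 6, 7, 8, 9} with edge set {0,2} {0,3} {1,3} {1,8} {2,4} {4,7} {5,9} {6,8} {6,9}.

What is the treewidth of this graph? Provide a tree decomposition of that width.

Treewidth 1.
Bags: B1 = {4, 7}  B2 = {2, 4}  B3 = {0, 2}  B4 = {0, 3}  B5 = {1, 3}  B6 = {1, 8}  B7 = {6, 8}  B8 = {6, 9}  B9 = {5, 9}
Tree: B1–B2, B2–B3, B3–B4, B4–B5, B5–B6, B6–B7, B7–B8, B8–B9

Every bag has size at most 2, so the width is 2 − 1 = 1 and tw(G) ≤ 1. Since G has at least one edge (e.g. 7–4), it is not an edgeless graph, so tw(G) ≥ 1. The upper and lower bounds meet at 1, so that is the treewidth.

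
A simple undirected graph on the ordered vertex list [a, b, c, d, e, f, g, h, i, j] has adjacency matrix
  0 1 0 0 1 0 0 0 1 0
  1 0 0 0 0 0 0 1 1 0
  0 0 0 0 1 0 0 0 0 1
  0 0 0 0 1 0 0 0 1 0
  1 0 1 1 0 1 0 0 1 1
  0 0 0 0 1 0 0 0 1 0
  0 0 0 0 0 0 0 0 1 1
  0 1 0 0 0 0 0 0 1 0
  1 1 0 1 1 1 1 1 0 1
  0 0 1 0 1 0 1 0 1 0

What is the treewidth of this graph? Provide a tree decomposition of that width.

Treewidth 2.
One such decomposition:
Bags: B1 = {a, e, i}  B2 = {a, b, i}  B3 = {b, h, i}  B4 = {e, i, j}  B5 = {g, i, j}  B6 = {c, e, j}  B7 = {e, f, i}  B8 = {d, e, i}
Tree: B1–B2, B2–B3, B1–B4, B4–B5, B4–B6, B1–B7, B4–B8

The largest bag has 3 vertices, giving width 2; this decomposition certifies tw(G) ≤ 2. For the lower bound, the 3 vertices {c, e, j} are pairwise adjacent, and any tree decomposition puts a clique entirely inside one bag — forcing width ≥ 2. The upper and lower bounds meet at 2, so that is the treewidth.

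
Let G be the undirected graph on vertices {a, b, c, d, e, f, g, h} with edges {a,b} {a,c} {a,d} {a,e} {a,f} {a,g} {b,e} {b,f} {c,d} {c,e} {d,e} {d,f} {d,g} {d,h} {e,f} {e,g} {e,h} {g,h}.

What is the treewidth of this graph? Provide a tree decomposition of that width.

Every bag has size at most 4, so the width is 4 − 1 = 3 and tw(G) ≤ 3. Conversely, {d, e, g, h} is a clique of size 4, and the vertices of any clique must share a bag in every tree decomposition; so some bag has ≥ 4 vertices and tw(G) ≥ 3. Combining the bounds, tw(G) = 3.

Treewidth 3.
One optimal decomposition is:
Bags: B1 = {a, d, e, f}  B2 = {a, d, e, g}  B3 = {a, b, e, f}  B4 = {d, e, g, h}  B5 = {a, c, d, e}
Tree: B1–B2, B1–B3, B2–B4, B1–B5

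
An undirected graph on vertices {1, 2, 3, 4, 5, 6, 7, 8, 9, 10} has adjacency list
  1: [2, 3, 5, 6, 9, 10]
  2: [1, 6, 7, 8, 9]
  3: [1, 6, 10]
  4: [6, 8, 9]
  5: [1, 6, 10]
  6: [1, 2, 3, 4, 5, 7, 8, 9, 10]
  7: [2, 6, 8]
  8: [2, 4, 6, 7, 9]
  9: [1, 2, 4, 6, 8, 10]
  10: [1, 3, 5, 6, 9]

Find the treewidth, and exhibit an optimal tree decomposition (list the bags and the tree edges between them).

Every bag has size at most 4, so the width is 4 − 1 = 3 and tw(G) ≤ 3. On the other hand G contains the 4-clique {2, 6, 8, 9}. A clique must lie in a single bag of any decomposition, so no decomposition can have width below 3. Therefore the treewidth is 3.

Treewidth 3.
Bags: B1 = {1, 2, 6, 9}  B2 = {1, 6, 9, 10}  B3 = {1, 5, 6, 10}  B4 = {1, 3, 6, 10}  B5 = {2, 6, 8, 9}  B6 = {2, 6, 7, 8}  B7 = {4, 6, 8, 9}
Tree: B1–B2, B2–B3, B2–B4, B1–B5, B5–B6, B5–B7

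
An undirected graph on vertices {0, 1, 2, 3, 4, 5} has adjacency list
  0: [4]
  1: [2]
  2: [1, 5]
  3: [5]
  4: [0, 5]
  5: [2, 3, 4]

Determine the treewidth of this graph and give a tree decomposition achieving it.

Every bag has size at most 2, so the width is 2 − 1 = 1 and tw(G) ≤ 1. G has an edge, so its treewidth is at least 1. Therefore the treewidth is 1.

Treewidth 1.
One optimal decomposition is:
Bags: B1 = {4, 5}  B2 = {2, 5}  B3 = {3, 5}  B4 = {1, 2}  B5 = {0, 4}
Tree: B1–B2, B2–B3, B2–B4, B1–B5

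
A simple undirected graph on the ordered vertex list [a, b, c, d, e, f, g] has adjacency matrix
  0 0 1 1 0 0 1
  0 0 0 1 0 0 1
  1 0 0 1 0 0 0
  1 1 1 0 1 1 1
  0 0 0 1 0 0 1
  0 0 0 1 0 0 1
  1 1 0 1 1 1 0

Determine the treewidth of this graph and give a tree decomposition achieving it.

Each bag holds 3 vertices, so the decomposition has width 2, which upper-bounds the treewidth. For the lower bound, the 3 vertices {d, e, g} are pairwise adjacent, and any tree decomposition puts a clique entirely inside one bag — forcing width ≥ 2. Hence tw(G) = 2 exactly.

Treewidth 2.
Bags: B1 = {a, c, d}  B2 = {a, d, g}  B3 = {d, e, g}  B4 = {b, d, g}  B5 = {d, f, g}
Tree: B1–B2, B2–B3, B2–B4, B3–B5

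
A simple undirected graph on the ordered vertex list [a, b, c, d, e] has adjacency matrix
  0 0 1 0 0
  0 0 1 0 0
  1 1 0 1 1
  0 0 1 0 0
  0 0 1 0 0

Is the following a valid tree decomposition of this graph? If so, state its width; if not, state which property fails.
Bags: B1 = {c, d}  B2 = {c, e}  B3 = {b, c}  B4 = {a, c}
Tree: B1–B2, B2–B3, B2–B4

Yes; width 1.

Checking the three conditions: (i) the bags cover all of {a, b, c, d, e}; (ii) for each edge, some bag contains both endpoints; (iii) the bags containing any fixed vertex form a subtree. All hold, so the decomposition is valid with width 2 − 1 = 1.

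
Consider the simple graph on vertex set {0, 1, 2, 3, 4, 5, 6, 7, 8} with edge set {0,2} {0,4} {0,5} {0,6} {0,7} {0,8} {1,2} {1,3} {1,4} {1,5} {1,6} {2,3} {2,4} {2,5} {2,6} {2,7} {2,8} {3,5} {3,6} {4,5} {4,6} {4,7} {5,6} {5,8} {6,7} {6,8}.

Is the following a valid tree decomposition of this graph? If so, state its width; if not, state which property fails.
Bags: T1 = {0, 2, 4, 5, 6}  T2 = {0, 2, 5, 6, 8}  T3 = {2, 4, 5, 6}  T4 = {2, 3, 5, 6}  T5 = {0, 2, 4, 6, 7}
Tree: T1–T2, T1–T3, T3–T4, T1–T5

A tree decomposition must satisfy three properties: every vertex lies in some bag; for every edge, both endpoints lie together in some bag; and for every vertex, the bags containing it form a connected subtree. Here vertex 1 appears in no bag, so the decomposition is invalid.

No — vertex 1 appears in no bag.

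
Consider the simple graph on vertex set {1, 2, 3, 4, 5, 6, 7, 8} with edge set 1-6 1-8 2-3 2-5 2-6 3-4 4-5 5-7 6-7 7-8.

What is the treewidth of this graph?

2

A width-2 tree decomposition is:
Bags: B1 = {3, 4, 5}  B2 = {2, 3, 5}  B3 = {2, 5, 7}  B4 = {2, 6, 7}  B5 = {6, 7, 8}  B6 = {1, 6, 8}
Tree: B1–B2, B2–B3, B3–B4, B4–B5, B5–B6
Every bag has size at most 3, so the width is 3 − 1 = 2 and tw(G) ≤ 2. The edges 4–3–2–5–4 form a cycle, so G is not a tree and its treewidth is at least 2. The upper and lower bounds meet at 2, so that is the treewidth.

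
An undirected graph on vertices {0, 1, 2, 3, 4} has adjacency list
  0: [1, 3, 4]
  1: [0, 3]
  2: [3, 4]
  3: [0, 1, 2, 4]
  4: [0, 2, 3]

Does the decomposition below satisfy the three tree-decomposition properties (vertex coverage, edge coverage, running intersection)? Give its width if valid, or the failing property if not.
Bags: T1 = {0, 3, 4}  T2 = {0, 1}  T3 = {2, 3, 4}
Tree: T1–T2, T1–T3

A tree decomposition must satisfy three properties: every vertex lies in some bag; for every edge, both endpoints lie together in some bag; and for every vertex, the bags containing it form a connected subtree. Here edge (3,1) lies in no bag, so the decomposition is invalid.

No — edge (3,1) lies in no bag.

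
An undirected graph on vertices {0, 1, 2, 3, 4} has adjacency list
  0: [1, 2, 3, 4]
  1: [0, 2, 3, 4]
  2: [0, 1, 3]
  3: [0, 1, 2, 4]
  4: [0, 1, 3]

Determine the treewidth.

A width-3 tree decomposition is:
Bags: B1 = {0, 1, 3, 4}  B2 = {0, 1, 2, 3}
Tree: B1–B2
The largest bag has 4 vertices, giving width 3; this decomposition certifies tw(G) ≤ 3. For the lower bound, the 4 vertices {0, 1, 2, 3} are pairwise adjacent, and any tree decomposition puts a clique entirely inside one bag — forcing width ≥ 3. Hence tw(G) = 3 exactly.

3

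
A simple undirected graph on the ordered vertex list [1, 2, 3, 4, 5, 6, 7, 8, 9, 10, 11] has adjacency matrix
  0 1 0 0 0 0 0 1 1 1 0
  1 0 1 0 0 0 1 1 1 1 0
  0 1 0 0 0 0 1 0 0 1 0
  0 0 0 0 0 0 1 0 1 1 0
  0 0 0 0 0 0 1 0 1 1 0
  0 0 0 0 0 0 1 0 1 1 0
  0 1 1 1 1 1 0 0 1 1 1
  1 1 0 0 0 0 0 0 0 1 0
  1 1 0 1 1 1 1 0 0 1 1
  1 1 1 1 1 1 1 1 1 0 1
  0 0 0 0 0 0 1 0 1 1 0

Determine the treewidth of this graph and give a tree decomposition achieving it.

Every bag has size at most 4, so the width is 4 − 1 = 3 and tw(G) ≤ 3. On the other hand G contains the 4-clique {1, 2, 8, 10}. A clique must lie in a single bag of any decomposition, so no decomposition can have width below 3. Hence tw(G) = 3 exactly.

Treewidth 3.
One such decomposition:
Bags: B1 = {2, 7, 9, 10}  B2 = {4, 7, 9, 10}  B3 = {7, 9, 10, 11}  B4 = {6, 7, 9, 10}  B5 = {2, 3, 7, 10}  B6 = {5, 7, 9, 10}  B7 = {1, 2, 9, 10}  B8 = {1, 2, 8, 10}
Tree: B1–B2, B1–B3, B3–B4, B1–B5, B4–B6, B1–B7, B7–B8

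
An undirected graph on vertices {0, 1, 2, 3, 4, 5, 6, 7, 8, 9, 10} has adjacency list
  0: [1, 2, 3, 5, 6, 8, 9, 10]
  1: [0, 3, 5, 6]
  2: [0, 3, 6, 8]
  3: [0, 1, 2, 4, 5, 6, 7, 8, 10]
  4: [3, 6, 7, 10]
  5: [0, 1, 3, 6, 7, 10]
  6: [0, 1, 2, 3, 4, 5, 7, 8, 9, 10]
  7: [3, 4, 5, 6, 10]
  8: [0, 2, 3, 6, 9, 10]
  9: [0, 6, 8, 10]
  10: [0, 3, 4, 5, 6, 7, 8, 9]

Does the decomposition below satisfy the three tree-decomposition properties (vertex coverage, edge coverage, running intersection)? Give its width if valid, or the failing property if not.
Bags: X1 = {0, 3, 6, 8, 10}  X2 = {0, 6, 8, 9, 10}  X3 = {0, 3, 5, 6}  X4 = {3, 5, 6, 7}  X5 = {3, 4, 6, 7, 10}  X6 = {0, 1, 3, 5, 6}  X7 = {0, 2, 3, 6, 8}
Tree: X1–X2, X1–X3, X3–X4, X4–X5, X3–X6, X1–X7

No — edge (10,5) lies in no bag.

A tree decomposition must satisfy three properties: every vertex lies in some bag; for every edge, both endpoints lie together in some bag; and for every vertex, the bags containing it form a connected subtree. Here edge (10,5) lies in no bag, so the decomposition is invalid.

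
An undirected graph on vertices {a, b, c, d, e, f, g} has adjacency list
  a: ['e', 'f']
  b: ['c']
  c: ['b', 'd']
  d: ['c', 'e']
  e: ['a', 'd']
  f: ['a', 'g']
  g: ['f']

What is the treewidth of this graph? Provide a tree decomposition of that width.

Treewidth 1.
Bags: B1 = {b, c}  B2 = {c, d}  B3 = {d, e}  B4 = {a, e}  B5 = {a, f}  B6 = {f, g}
Tree: B1–B2, B2–B3, B3–B4, B4–B5, B5–B6

Each bag holds 2 vertices, so the decomposition has width 1, which upper-bounds the treewidth. Since G has at least one edge (e.g. b–c), it is not an edgeless graph, so tw(G) ≥ 1. Therefore the treewidth is 1.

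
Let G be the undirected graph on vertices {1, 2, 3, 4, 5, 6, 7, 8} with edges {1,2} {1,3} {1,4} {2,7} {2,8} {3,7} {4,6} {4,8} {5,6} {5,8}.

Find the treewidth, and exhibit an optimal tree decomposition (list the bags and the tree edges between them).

The largest bag has 3 vertices, giving width 2; this decomposition certifies tw(G) ≤ 2. The edges 6–5–8–4–6 form a cycle, so G is not a tree and its treewidth is at least 2. Therefore the treewidth is 2.

Treewidth 2.
Bags: B1 = {4, 5, 6}  B2 = {4, 5, 8}  B3 = {1, 4, 8}  B4 = {1, 2, 8}  B5 = {1, 2, 3}  B6 = {2, 3, 7}
Tree: B1–B2, B2–B3, B3–B4, B4–B5, B5–B6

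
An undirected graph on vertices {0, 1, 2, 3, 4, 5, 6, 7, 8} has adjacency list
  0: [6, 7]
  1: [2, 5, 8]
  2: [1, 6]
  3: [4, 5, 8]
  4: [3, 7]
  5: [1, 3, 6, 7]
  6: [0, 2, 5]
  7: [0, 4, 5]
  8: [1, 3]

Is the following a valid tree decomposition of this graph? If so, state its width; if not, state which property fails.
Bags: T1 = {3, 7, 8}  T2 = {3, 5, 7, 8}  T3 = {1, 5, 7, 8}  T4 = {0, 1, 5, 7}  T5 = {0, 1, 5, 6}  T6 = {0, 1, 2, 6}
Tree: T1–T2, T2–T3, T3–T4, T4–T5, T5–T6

A tree decomposition must satisfy three properties: every vertex lies in some bag; for every edge, both endpoints lie together in some bag; and for every vertex, the bags containing it form a connected subtree. Here vertex 4 appears in no bag, so the decomposition is invalid.

No — vertex 4 appears in no bag.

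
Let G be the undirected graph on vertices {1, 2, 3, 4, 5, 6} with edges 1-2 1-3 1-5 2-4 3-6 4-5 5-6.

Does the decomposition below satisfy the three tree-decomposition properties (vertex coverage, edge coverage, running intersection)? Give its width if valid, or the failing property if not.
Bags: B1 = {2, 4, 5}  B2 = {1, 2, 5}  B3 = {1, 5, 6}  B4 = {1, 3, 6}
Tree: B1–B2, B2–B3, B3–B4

Vertex coverage: the bags together contain {1, 2, 3, 4, 5, 6}, the full vertex set. Edge coverage: each edge of G has both endpoints in at least one bag. Running intersection: for every vertex, the bags containing it form a connected subtree. All three properties hold, so this is a valid tree decomposition of width max|bag| − 1 = 2, and hence tw(G) ≤ 2.

Yes; width 2.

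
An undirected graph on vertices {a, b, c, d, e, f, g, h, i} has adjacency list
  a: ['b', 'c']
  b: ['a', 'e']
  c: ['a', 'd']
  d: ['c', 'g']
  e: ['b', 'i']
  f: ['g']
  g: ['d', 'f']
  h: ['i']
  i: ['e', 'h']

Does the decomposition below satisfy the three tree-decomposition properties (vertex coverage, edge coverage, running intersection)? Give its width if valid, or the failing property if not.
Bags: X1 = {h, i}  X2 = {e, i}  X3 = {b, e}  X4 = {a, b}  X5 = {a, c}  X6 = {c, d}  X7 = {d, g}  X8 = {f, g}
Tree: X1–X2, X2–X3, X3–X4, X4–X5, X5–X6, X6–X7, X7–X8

Yes; width 1.

Checking the three conditions: (i) the bags cover all of {a, b, c, d, e, f, g, h, i}; (ii) for each edge, some bag contains both endpoints; (iii) the bags containing any fixed vertex form a subtree. All hold, so the decomposition is valid with width 2 − 1 = 1.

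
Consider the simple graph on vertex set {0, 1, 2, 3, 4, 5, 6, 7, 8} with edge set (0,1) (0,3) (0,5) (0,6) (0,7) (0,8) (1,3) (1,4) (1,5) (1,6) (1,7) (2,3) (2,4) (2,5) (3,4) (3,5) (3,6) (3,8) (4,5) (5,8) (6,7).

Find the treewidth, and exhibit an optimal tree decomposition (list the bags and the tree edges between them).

Treewidth 3.
Bags: B1 = {1, 3, 4, 5}  B2 = {0, 1, 3, 5}  B3 = {0, 3, 5, 8}  B4 = {2, 3, 4, 5}  B5 = {0, 1, 3, 6}  B6 = {0, 1, 6, 7}
Tree: B1–B2, B2–B3, B1–B4, B2–B5, B5–B6

Each bag holds 4 vertices, so the decomposition has width 3, which upper-bounds the treewidth. For the lower bound, the 4 vertices {0, 3, 5, 8} are pairwise adjacent, and any tree decomposition puts a clique entirely inside one bag — forcing width ≥ 3. The upper and lower bounds meet at 3, so that is the treewidth.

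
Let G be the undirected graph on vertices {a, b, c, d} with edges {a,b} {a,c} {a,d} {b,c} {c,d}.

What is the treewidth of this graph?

2

A width-2 tree decomposition is:
Bags: B1 = {a, c, d}  B2 = {a, b, c}
Tree: B1–B2
Each bag holds 3 vertices, so the decomposition has width 2, which upper-bounds the treewidth. For the lower bound, the 3 vertices {a, c, d} are pairwise adjacent, and any tree decomposition puts a clique entirely inside one bag — forcing width ≥ 2. Combining the bounds, tw(G) = 2.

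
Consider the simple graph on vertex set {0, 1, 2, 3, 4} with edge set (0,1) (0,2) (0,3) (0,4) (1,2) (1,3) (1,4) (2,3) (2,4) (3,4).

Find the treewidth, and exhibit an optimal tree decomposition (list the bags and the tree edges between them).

A single bag containing all 5 vertices is trivially a valid decomposition of width 4. For the lower bound, the 5 vertices {0, 1, 2, 3, 4} are pairwise adjacent, and any tree decomposition puts a clique entirely inside one bag — forcing width ≥ 4. Combining the bounds, tw(G) = 4.

Treewidth 4.
One optimal decomposition is:
Bags: B1 = {0, 1, 2, 3, 4}
Tree: (single bag)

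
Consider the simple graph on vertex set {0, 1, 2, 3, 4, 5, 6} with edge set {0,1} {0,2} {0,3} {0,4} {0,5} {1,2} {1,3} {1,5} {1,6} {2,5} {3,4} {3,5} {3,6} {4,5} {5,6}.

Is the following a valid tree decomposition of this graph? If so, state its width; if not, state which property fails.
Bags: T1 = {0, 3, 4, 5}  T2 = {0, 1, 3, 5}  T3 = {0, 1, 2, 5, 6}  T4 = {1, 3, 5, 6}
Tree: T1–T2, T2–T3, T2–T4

A tree decomposition must satisfy three properties: every vertex lies in some bag; for every edge, both endpoints lie together in some bag; and for every vertex, the bags containing it form a connected subtree. Here bags containing vertex 6 are not connected in the tree, so the decomposition is invalid.

No — bags containing vertex 6 are not connected in the tree.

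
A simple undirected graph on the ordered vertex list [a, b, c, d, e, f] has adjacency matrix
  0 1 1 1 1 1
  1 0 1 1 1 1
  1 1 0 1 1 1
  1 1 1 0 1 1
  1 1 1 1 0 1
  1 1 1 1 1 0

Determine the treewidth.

5

A width-5 tree decomposition is:
Bags: B1 = {a, b, c, d, e, f}
Tree: (single bag)
With just one bag of size 6, the width is 6 − 1 = 5, so tw(G) ≤ 5. On the other hand G contains the 6-clique {a, b, c, d, e, f}. A clique must lie in a single bag of any decomposition, so no decomposition can have width below 5. Therefore the treewidth is 5.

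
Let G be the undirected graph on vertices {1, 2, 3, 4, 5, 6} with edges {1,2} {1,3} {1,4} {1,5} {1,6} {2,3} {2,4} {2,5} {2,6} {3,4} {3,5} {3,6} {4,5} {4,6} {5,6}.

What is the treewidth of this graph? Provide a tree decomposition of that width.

A single bag containing all 6 vertices is trivially a valid decomposition of width 5. On the other hand G contains the 6-clique {1, 2, 3, 4, 5, 6}. A clique must lie in a single bag of any decomposition, so no decomposition can have width below 5. The upper and lower bounds meet at 5, so that is the treewidth.

Treewidth 5.
One such decomposition:
Bags: B1 = {1, 2, 3, 4, 5, 6}
Tree: (single bag)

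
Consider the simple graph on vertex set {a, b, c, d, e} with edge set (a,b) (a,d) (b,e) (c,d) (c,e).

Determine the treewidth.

A width-2 tree decomposition is:
Bags: B1 = {b, c, e}  B2 = {a, b, c}  B3 = {a, c, d}
Tree: B1–B2, B2–B3
Every bag has size at most 3, so the width is 3 − 1 = 2 and tw(G) ≤ 2. Since c–e–b–a–d–c is a cycle in G, G is not acyclic. Forests are exactly the graphs of treewidth ≤ 1, so tw(G) ≥ 2. Combining the bounds, tw(G) = 2.

2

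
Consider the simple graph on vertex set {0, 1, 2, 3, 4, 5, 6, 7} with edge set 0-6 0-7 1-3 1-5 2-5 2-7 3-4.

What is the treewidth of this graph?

A width-1 tree decomposition is:
Bags: B1 = {3, 4}  B2 = {1, 3}  B3 = {1, 5}  B4 = {2, 5}  B5 = {2, 7}  B6 = {0, 7}  B7 = {0, 6}
Tree: B1–B2, B2–B3, B3–B4, B4–B5, B5–B6, B6–B7
The largest bag has 2 vertices, giving width 1; this decomposition certifies tw(G) ≤ 1. G has an edge, so its treewidth is at least 1. Hence tw(G) = 1 exactly.

1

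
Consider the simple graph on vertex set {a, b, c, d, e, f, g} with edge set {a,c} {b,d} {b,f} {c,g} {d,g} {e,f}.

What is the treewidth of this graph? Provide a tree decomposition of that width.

The largest bag has 2 vertices, giving width 1; this decomposition certifies tw(G) ≤ 1. Any graph with an edge has treewidth ≥ 1, and G has the edge e–f. Hence tw(G) = 1 exactly.

Treewidth 1.
One optimal decomposition is:
Bags: B1 = {e, f}  B2 = {b, f}  B3 = {b, d}  B4 = {d, g}  B5 = {c, g}  B6 = {a, c}
Tree: B1–B2, B2–B3, B3–B4, B4–B5, B5–B6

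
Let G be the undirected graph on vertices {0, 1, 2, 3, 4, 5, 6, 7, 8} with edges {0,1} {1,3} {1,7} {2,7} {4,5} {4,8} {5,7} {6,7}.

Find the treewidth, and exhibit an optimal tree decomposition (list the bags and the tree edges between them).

Treewidth 1.
One such decomposition:
Bags: B1 = {1, 7}  B2 = {5, 7}  B3 = {2, 7}  B4 = {4, 5}  B5 = {4, 8}  B6 = {0, 1}  B7 = {1, 3}  B8 = {6, 7}
Tree: B1–B2, B1–B3, B2–B4, B4–B5, B1–B6, B6–B7, B1–B8

Each bag holds 2 vertices, so the decomposition has width 1, which upper-bounds the treewidth. Since G has at least one edge (e.g. 1–7), it is not an edgeless graph, so tw(G) ≥ 1. Hence tw(G) = 1 exactly.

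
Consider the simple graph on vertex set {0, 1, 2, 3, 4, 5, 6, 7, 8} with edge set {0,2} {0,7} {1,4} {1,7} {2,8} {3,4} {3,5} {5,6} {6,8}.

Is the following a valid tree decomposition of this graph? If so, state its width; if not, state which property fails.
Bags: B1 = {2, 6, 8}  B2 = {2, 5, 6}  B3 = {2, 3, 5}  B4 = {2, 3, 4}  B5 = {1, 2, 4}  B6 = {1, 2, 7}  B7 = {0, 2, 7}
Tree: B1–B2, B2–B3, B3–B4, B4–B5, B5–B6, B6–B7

Yes; width 2.

Every vertex of G appears in some bag (union = {0, 1, 2, 3, 4, 5, 6, 7, 8}); every edge is covered by a bag; and for each vertex v the set of bags containing v is connected in the bag tree. The decomposition is therefore valid. The largest bag has 3 vertices, so the width is 2.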